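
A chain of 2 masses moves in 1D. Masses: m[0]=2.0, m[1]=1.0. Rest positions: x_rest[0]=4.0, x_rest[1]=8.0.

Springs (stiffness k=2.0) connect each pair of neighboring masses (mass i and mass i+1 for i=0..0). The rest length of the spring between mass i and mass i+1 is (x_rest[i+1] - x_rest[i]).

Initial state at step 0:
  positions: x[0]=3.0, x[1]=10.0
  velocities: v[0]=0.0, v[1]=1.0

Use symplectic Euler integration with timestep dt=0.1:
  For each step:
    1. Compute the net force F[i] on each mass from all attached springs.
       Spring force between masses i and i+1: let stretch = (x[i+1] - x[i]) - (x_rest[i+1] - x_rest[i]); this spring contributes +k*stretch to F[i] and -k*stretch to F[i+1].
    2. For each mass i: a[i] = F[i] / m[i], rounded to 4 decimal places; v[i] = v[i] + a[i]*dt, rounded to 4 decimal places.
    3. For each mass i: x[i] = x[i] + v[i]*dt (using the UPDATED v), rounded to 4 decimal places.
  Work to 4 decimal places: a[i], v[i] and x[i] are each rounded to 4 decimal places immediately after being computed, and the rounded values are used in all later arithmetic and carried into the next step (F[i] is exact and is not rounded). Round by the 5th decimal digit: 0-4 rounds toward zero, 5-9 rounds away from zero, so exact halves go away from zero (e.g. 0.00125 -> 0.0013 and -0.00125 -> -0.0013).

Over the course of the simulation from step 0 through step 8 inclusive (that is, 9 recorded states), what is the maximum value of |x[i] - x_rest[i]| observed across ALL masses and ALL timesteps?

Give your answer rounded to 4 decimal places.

Step 0: x=[3.0000 10.0000] v=[0.0000 1.0000]
Step 1: x=[3.0300 10.0400] v=[0.3000 0.4000]
Step 2: x=[3.0901 10.0198] v=[0.6010 -0.2020]
Step 3: x=[3.1795 9.9410] v=[0.8940 -0.7879]
Step 4: x=[3.2965 9.8070] v=[1.1702 -1.3402]
Step 5: x=[3.4386 9.6228] v=[1.4213 -1.8423]
Step 6: x=[3.6026 9.3949] v=[1.6397 -2.2791]
Step 7: x=[3.7845 9.1311] v=[1.8189 -2.6376]
Step 8: x=[3.9799 8.8404] v=[1.9536 -2.9069]
Max displacement = 2.0400

Answer: 2.0400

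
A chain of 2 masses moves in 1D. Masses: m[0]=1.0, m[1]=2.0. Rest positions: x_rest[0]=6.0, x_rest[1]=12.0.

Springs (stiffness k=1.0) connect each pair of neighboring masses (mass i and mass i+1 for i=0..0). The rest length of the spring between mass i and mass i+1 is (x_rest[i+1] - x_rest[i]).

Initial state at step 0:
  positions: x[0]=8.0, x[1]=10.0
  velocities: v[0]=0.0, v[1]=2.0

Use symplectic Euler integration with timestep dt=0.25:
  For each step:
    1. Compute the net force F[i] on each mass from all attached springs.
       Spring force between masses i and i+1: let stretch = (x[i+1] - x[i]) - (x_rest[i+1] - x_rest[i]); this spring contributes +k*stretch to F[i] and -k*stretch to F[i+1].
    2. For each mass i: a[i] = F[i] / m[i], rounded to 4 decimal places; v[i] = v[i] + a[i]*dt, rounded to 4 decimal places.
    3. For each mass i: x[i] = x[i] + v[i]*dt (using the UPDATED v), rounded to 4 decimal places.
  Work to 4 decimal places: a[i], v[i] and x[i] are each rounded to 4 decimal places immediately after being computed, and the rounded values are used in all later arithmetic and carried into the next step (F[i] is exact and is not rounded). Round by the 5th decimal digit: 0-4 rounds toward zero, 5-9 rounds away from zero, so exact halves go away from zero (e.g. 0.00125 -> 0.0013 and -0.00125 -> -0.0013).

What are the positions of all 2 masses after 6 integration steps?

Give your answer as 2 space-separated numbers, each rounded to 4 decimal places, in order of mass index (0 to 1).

Step 0: x=[8.0000 10.0000] v=[0.0000 2.0000]
Step 1: x=[7.7500 10.6250] v=[-1.0000 2.5000]
Step 2: x=[7.3047 11.3477] v=[-1.7813 2.8906]
Step 3: x=[6.7371 12.1315] v=[-2.2706 3.1352]
Step 4: x=[6.1316 12.9342] v=[-2.4220 3.2109]
Step 5: x=[5.5763 13.7119] v=[-2.2214 3.1106]
Step 6: x=[5.1544 14.4228] v=[-1.6875 2.8437]

Answer: 5.1544 14.4228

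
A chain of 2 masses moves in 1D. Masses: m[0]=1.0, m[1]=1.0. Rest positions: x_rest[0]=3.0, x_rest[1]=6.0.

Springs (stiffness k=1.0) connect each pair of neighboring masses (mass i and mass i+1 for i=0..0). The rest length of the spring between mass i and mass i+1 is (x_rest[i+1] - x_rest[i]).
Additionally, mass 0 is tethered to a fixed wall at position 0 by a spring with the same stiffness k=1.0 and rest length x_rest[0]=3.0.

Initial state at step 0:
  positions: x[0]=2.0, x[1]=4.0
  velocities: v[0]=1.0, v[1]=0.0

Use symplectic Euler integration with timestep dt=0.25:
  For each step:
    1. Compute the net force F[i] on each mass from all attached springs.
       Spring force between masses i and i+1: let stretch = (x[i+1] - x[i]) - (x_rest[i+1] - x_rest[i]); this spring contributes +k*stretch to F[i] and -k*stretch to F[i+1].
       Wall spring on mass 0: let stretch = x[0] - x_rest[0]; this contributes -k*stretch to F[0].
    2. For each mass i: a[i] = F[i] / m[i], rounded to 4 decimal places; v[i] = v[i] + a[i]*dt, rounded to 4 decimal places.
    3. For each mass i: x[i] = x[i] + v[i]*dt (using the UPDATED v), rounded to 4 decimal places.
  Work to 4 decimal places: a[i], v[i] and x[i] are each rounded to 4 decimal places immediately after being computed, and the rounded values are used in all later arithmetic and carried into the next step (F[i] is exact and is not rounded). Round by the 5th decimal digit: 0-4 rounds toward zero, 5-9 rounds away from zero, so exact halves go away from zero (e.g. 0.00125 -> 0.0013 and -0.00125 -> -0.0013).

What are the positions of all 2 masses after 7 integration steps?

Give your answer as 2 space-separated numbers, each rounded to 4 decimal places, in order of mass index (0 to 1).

Step 0: x=[2.0000 4.0000] v=[1.0000 0.0000]
Step 1: x=[2.2500 4.0625] v=[1.0000 0.2500]
Step 2: x=[2.4727 4.1992] v=[0.8906 0.5469]
Step 3: x=[2.6487 4.4155] v=[0.7041 0.8653]
Step 4: x=[2.7696 4.7089] v=[0.4836 1.1736]
Step 5: x=[2.8386 5.0686] v=[0.2760 1.4388]
Step 6: x=[2.8696 5.4764] v=[0.1239 1.6313]
Step 7: x=[2.8842 5.9088] v=[0.0582 1.7296]

Answer: 2.8842 5.9088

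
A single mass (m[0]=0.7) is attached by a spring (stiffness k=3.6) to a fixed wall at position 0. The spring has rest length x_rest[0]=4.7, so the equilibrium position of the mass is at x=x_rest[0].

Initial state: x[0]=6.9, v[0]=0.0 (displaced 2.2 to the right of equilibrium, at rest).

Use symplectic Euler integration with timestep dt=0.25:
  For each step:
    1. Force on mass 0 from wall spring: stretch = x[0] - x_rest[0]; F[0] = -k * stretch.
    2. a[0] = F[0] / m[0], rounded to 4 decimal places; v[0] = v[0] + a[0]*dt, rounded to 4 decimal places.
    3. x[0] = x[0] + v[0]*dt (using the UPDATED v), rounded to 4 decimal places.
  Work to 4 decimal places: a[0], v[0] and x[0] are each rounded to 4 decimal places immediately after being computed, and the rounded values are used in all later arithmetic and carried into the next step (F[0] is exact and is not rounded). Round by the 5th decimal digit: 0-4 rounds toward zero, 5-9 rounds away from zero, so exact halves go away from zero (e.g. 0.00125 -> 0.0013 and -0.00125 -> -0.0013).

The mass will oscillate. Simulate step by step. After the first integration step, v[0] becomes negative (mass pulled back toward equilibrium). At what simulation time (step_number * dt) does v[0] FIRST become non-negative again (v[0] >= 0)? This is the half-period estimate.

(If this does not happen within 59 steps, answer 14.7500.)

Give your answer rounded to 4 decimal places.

Step 0: x=[6.9000] v=[0.0000]
Step 1: x=[6.1929] v=[-2.8286]
Step 2: x=[5.0059] v=[-4.7481]
Step 3: x=[3.7206] v=[-5.1414]
Step 4: x=[2.7501] v=[-3.8822]
Step 5: x=[2.4063] v=[-1.3752]
Step 6: x=[2.7998] v=[1.5739]
First v>=0 after going negative at step 6, time=1.5000

Answer: 1.5000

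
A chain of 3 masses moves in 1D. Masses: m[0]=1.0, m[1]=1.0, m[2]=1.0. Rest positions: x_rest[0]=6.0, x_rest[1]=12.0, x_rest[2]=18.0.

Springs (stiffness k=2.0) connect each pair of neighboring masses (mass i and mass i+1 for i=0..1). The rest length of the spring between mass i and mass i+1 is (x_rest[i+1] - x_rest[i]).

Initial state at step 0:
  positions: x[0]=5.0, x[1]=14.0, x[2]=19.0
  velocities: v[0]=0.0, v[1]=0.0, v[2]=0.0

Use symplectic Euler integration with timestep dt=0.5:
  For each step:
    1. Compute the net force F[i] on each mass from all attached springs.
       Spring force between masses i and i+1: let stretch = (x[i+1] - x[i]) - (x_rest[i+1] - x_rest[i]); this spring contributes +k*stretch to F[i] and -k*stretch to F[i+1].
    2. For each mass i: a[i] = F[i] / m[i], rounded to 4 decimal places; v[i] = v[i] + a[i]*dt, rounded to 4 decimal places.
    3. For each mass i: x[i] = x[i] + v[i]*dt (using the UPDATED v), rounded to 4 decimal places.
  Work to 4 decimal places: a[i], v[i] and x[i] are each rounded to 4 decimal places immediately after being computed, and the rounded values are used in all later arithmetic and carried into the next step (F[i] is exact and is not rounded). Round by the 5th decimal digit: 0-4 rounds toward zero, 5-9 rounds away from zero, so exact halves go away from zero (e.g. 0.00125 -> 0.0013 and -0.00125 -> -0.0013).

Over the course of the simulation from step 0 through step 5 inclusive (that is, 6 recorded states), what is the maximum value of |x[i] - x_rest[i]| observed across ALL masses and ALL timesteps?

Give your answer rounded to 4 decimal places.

Answer: 2.2500

Derivation:
Step 0: x=[5.0000 14.0000 19.0000] v=[0.0000 0.0000 0.0000]
Step 1: x=[6.5000 12.0000 19.5000] v=[3.0000 -4.0000 1.0000]
Step 2: x=[7.7500 11.0000 19.2500] v=[2.5000 -2.0000 -0.5000]
Step 3: x=[7.6250 12.5000 17.8750] v=[-0.2500 3.0000 -2.7500]
Step 4: x=[6.9375 14.2500 16.8125] v=[-1.3750 3.5000 -2.1250]
Step 5: x=[6.9063 13.6250 17.4688] v=[-0.0625 -1.2500 1.3125]
Max displacement = 2.2500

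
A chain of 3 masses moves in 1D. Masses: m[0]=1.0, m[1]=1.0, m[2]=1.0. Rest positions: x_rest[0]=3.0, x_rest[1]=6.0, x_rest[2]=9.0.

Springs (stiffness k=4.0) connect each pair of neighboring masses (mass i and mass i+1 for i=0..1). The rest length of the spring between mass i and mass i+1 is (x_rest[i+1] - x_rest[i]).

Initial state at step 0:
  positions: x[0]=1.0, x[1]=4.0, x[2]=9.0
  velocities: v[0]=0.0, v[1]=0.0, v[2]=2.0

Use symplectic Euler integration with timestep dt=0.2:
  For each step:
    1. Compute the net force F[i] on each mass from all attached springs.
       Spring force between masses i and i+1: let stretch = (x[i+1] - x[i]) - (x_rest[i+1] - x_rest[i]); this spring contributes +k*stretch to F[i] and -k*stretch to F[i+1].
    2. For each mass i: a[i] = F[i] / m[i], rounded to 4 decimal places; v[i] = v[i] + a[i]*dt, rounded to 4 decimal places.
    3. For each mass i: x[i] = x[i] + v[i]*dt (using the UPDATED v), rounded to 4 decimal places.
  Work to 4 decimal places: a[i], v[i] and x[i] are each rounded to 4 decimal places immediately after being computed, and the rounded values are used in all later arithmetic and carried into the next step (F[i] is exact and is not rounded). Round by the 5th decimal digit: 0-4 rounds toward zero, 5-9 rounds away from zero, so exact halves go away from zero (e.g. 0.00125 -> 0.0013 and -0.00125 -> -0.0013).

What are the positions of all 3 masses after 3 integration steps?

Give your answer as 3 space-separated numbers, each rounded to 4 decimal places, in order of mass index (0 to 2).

Step 0: x=[1.0000 4.0000 9.0000] v=[0.0000 0.0000 2.0000]
Step 1: x=[1.0000 4.3200 9.0800] v=[0.0000 1.6000 0.4000]
Step 2: x=[1.0512 4.8704 8.8784] v=[0.2560 2.7520 -1.0080]
Step 3: x=[1.2335 5.4510 8.5155] v=[0.9114 2.9030 -1.8144]

Answer: 1.2335 5.4510 8.5155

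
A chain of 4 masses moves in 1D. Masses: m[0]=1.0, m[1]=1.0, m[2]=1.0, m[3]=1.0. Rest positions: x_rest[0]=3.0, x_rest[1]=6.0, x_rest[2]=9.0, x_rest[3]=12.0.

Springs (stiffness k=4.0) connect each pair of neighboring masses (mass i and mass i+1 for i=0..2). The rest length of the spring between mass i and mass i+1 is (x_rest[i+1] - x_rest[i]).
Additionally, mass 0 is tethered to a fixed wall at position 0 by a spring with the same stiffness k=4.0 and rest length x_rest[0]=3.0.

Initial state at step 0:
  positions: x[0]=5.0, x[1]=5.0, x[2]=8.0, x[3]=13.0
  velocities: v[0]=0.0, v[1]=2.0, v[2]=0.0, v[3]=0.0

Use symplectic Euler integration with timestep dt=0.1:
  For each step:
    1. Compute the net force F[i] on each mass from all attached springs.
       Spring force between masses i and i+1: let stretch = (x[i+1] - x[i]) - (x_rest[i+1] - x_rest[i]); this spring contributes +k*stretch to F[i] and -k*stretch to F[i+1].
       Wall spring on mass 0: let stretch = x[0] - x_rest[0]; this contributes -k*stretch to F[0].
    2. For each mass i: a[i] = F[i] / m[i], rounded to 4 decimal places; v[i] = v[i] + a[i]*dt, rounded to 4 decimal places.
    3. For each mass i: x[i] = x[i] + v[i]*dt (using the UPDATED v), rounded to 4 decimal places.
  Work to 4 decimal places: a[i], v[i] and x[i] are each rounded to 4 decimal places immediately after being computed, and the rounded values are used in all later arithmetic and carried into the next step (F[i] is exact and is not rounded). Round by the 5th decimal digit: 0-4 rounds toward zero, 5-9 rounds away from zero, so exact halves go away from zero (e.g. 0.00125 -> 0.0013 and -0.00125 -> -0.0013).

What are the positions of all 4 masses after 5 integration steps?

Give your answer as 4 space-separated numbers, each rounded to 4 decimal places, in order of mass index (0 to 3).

Step 0: x=[5.0000 5.0000 8.0000 13.0000] v=[0.0000 2.0000 0.0000 0.0000]
Step 1: x=[4.8000 5.3200 8.0800 12.9200] v=[-2.0000 3.2000 0.8000 -0.8000]
Step 2: x=[4.4288 5.7296 8.2432 12.7664] v=[-3.7120 4.0960 1.6320 -1.5360]
Step 3: x=[3.9325 6.1877 8.4868 12.5519] v=[-4.9632 4.5811 2.4358 -2.1453]
Step 4: x=[3.3691 6.6476 8.8010 12.2948] v=[-5.6341 4.5987 3.1422 -2.5713]
Step 5: x=[2.8021 7.0625 9.1688 12.0179] v=[-5.6703 4.1487 3.6784 -2.7688]

Answer: 2.8021 7.0625 9.1688 12.0179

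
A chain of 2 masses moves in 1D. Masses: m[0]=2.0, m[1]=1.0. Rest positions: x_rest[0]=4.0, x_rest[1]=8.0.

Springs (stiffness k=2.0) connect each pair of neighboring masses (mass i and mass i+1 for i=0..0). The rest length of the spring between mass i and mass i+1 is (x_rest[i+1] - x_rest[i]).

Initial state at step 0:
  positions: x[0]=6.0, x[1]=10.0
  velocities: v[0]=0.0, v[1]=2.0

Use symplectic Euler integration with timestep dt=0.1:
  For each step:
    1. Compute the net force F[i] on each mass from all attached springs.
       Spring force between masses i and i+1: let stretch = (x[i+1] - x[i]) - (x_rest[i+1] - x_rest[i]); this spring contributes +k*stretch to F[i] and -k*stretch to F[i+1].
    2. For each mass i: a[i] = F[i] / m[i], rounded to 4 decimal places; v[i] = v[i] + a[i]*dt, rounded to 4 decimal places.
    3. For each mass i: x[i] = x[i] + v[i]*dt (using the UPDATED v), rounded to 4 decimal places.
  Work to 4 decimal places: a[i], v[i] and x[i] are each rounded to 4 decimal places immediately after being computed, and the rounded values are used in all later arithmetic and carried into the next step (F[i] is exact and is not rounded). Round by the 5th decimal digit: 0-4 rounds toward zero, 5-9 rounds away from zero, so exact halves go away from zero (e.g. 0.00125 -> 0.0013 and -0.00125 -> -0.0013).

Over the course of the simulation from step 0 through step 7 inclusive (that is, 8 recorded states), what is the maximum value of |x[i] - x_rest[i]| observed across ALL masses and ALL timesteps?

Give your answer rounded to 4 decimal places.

Answer: 3.1907

Derivation:
Step 0: x=[6.0000 10.0000] v=[0.0000 2.0000]
Step 1: x=[6.0000 10.2000] v=[0.0000 2.0000]
Step 2: x=[6.0020 10.3960] v=[0.0200 1.9600]
Step 3: x=[6.0079 10.5841] v=[0.0594 1.8812]
Step 4: x=[6.0196 10.7607] v=[0.1170 1.7660]
Step 5: x=[6.0387 10.9225] v=[0.1911 1.6178]
Step 6: x=[6.0667 11.0666] v=[0.2795 1.4410]
Step 7: x=[6.1047 11.1907] v=[0.3795 1.2410]
Max displacement = 3.1907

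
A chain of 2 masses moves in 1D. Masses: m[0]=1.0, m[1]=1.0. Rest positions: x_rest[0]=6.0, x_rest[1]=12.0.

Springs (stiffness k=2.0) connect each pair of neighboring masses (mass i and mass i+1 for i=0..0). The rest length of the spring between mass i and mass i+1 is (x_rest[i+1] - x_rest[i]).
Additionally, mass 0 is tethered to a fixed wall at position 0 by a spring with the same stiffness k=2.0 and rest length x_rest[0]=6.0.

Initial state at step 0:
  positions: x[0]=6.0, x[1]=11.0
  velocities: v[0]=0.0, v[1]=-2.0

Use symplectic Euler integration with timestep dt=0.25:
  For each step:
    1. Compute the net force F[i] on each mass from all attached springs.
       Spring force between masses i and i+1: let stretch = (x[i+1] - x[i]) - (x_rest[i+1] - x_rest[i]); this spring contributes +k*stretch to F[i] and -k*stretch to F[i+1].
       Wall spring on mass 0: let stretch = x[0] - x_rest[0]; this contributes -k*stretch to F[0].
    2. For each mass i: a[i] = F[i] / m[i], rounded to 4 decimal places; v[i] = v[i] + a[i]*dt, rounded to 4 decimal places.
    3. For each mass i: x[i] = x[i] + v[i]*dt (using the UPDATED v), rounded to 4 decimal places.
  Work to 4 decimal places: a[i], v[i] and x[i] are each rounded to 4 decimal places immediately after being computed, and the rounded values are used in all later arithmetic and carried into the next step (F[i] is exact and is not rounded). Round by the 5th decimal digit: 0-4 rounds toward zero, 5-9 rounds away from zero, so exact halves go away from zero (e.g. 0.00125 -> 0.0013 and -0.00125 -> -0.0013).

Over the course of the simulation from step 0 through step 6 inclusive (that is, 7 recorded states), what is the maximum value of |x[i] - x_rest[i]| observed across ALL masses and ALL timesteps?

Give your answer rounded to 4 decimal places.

Step 0: x=[6.0000 11.0000] v=[0.0000 -2.0000]
Step 1: x=[5.8750 10.6250] v=[-0.5000 -1.5000]
Step 2: x=[5.6094 10.4063] v=[-1.0625 -0.8750]
Step 3: x=[5.2422 10.3379] v=[-1.4688 -0.2735]
Step 4: x=[4.8567 10.3826] v=[-1.5421 0.1787]
Step 5: x=[4.5548 10.4866] v=[-1.2075 0.4158]
Step 6: x=[4.4251 10.5991] v=[-0.5190 0.4499]
Max displacement = 1.6621

Answer: 1.6621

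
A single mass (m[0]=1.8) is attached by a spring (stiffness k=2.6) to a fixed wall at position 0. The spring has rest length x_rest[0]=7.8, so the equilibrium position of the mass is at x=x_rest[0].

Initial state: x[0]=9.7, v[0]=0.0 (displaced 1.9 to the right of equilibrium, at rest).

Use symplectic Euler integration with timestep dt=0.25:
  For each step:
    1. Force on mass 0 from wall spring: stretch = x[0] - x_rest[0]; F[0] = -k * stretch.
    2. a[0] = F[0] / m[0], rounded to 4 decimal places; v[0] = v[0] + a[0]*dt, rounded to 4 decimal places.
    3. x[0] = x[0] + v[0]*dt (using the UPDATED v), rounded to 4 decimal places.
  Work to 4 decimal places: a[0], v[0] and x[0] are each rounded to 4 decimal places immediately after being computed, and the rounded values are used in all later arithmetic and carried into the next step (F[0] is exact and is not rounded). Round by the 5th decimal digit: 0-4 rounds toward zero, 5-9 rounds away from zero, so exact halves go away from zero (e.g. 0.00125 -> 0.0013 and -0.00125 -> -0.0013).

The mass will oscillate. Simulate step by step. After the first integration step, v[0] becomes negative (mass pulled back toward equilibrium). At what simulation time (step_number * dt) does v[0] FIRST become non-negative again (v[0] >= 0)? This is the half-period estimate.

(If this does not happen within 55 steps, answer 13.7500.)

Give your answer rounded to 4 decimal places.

Answer: 2.7500

Derivation:
Step 0: x=[9.7000] v=[0.0000]
Step 1: x=[9.5285] v=[-0.6861]
Step 2: x=[9.2009] v=[-1.3103]
Step 3: x=[8.7469] v=[-1.8162]
Step 4: x=[8.2074] v=[-2.1581]
Step 5: x=[7.6311] v=[-2.3052]
Step 6: x=[7.0701] v=[-2.2442]
Step 7: x=[6.5750] v=[-1.9806]
Step 8: x=[6.1904] v=[-1.5383]
Step 9: x=[5.9511] v=[-0.9571]
Step 10: x=[5.8787] v=[-0.2895]
Step 11: x=[5.9798] v=[0.4043]
First v>=0 after going negative at step 11, time=2.7500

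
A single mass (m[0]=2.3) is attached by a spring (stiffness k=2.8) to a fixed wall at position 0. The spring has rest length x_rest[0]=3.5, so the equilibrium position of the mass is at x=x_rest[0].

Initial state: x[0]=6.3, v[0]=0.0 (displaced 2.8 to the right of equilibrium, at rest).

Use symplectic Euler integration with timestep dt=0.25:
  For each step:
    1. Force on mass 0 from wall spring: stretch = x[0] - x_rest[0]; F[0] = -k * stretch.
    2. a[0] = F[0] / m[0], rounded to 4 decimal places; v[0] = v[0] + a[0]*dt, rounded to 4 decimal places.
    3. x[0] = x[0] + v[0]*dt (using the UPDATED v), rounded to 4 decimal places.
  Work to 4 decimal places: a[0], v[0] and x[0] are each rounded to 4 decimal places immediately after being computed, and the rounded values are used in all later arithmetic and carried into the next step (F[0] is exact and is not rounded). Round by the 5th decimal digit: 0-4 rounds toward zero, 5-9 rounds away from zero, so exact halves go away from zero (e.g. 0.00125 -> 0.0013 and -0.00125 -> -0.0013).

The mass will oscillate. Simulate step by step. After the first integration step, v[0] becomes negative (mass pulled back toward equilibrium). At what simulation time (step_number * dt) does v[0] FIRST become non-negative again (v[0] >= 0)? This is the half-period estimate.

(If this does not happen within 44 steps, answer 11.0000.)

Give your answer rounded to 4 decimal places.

Answer: 3.0000

Derivation:
Step 0: x=[6.3000] v=[0.0000]
Step 1: x=[6.0870] v=[-0.8522]
Step 2: x=[5.6771] v=[-1.6396]
Step 3: x=[5.1016] v=[-2.3022]
Step 4: x=[4.4042] v=[-2.7897]
Step 5: x=[3.6380] v=[-3.0649]
Step 6: x=[2.8613] v=[-3.1069]
Step 7: x=[2.1332] v=[-2.9125]
Step 8: x=[1.5091] v=[-2.4965]
Step 9: x=[1.0365] v=[-1.8906]
Step 10: x=[0.7513] v=[-1.1409]
Step 11: x=[0.6752] v=[-0.3044]
Step 12: x=[0.8140] v=[0.5553]
First v>=0 after going negative at step 12, time=3.0000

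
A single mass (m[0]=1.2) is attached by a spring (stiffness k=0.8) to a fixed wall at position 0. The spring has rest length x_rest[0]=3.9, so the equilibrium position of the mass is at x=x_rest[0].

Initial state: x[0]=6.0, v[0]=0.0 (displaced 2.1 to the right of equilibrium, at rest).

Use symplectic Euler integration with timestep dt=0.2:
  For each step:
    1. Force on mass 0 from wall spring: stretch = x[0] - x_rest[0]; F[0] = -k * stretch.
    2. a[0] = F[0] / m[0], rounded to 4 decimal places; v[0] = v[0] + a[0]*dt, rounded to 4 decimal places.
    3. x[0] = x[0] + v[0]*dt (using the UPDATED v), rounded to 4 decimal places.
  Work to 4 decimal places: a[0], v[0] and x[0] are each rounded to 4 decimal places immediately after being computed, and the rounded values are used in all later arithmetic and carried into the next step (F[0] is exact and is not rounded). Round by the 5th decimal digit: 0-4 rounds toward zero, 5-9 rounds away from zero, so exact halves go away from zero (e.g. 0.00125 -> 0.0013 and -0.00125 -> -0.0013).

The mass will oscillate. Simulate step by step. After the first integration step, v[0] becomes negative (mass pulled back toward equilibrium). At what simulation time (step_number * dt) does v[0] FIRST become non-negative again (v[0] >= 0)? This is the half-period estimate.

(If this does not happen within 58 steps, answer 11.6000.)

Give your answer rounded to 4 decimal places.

Answer: 4.0000

Derivation:
Step 0: x=[6.0000] v=[0.0000]
Step 1: x=[5.9440] v=[-0.2800]
Step 2: x=[5.8335] v=[-0.5525]
Step 3: x=[5.6714] v=[-0.8103]
Step 4: x=[5.4621] v=[-1.0465]
Step 5: x=[5.2111] v=[-1.2548]
Step 6: x=[4.9252] v=[-1.4296]
Step 7: x=[4.6119] v=[-1.5663]
Step 8: x=[4.2797] v=[-1.6612]
Step 9: x=[3.9373] v=[-1.7118]
Step 10: x=[3.5939] v=[-1.7168]
Step 11: x=[3.2587] v=[-1.6760]
Step 12: x=[2.9406] v=[-1.5905]
Step 13: x=[2.6481] v=[-1.4626]
Step 14: x=[2.3890] v=[-1.2957]
Step 15: x=[2.1702] v=[-1.0942]
Step 16: x=[1.9975] v=[-0.8636]
Step 17: x=[1.8755] v=[-0.6099]
Step 18: x=[1.8075] v=[-0.3400]
Step 19: x=[1.7953] v=[-0.0610]
Step 20: x=[1.8392] v=[0.2196]
First v>=0 after going negative at step 20, time=4.0000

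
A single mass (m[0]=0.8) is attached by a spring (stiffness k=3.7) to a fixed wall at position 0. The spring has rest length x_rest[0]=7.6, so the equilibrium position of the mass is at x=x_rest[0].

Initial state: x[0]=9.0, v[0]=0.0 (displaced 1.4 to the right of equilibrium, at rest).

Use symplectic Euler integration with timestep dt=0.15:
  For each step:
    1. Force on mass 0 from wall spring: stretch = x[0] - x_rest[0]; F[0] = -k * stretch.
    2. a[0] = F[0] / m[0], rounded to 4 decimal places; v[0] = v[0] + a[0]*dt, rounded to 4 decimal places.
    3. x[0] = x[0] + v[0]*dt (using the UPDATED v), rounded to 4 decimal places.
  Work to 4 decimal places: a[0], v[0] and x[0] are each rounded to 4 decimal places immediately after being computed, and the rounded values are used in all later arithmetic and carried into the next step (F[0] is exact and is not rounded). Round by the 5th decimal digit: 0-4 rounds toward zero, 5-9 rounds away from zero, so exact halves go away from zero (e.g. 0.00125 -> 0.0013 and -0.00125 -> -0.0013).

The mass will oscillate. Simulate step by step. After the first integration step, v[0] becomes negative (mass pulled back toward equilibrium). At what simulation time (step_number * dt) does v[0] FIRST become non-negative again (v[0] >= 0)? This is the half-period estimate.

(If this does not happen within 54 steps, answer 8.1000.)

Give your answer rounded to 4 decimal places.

Answer: 1.5000

Derivation:
Step 0: x=[9.0000] v=[0.0000]
Step 1: x=[8.8543] v=[-0.9713]
Step 2: x=[8.5781] v=[-1.8415]
Step 3: x=[8.2001] v=[-2.5201]
Step 4: x=[7.7596] v=[-2.9364]
Step 5: x=[7.3025] v=[-3.0471]
Step 6: x=[6.8764] v=[-2.8407]
Step 7: x=[6.5256] v=[-2.3387]
Step 8: x=[6.2866] v=[-1.5933]
Step 9: x=[6.1843] v=[-0.6821]
Step 10: x=[6.2293] v=[0.3000]
First v>=0 after going negative at step 10, time=1.5000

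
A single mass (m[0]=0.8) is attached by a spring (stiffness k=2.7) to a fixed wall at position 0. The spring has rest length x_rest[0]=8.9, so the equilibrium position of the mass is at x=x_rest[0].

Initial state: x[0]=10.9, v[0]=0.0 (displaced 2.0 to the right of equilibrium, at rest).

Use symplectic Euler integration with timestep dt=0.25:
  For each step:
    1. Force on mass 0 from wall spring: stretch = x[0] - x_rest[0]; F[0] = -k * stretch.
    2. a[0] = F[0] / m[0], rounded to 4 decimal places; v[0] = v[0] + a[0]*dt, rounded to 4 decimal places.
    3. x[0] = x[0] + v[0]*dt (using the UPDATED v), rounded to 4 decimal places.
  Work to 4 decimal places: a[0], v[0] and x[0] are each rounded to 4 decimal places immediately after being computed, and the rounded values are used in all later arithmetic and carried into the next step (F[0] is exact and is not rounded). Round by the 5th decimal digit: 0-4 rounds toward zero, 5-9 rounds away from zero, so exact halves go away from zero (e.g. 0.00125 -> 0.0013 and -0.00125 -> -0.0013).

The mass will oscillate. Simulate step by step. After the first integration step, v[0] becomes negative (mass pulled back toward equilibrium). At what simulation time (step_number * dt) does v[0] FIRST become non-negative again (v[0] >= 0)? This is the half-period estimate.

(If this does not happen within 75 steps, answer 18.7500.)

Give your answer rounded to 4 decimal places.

Answer: 1.7500

Derivation:
Step 0: x=[10.9000] v=[0.0000]
Step 1: x=[10.4781] v=[-1.6875]
Step 2: x=[9.7234] v=[-3.0190]
Step 3: x=[8.7950] v=[-3.7138]
Step 4: x=[7.8887] v=[-3.6252]
Step 5: x=[7.1957] v=[-2.7719]
Step 6: x=[6.8622] v=[-1.3339]
Step 7: x=[6.9586] v=[0.3855]
First v>=0 after going negative at step 7, time=1.7500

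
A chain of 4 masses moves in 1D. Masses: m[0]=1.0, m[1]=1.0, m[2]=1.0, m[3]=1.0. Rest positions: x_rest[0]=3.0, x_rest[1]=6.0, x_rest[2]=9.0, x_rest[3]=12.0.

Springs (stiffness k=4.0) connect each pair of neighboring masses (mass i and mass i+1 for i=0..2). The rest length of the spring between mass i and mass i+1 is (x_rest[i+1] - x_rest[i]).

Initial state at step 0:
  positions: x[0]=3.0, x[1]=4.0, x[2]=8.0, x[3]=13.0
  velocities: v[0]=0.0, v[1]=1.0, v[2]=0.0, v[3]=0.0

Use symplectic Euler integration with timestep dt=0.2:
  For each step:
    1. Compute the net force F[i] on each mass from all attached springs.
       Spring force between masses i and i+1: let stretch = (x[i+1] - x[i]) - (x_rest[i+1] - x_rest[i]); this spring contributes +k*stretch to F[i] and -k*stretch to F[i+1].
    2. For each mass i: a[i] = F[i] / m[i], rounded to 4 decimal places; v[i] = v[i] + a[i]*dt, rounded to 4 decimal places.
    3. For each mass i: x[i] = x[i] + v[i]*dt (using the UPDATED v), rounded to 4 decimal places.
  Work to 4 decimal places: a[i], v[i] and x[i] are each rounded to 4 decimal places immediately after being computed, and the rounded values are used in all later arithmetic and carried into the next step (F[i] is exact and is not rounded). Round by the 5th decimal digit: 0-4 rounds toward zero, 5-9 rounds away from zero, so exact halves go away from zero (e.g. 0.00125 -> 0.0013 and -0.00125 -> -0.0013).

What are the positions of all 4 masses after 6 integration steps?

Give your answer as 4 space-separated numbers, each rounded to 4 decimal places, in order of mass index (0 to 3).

Step 0: x=[3.0000 4.0000 8.0000 13.0000] v=[0.0000 1.0000 0.0000 0.0000]
Step 1: x=[2.6800 4.6800 8.1600 12.6800] v=[-1.6000 3.4000 0.8000 -1.6000]
Step 2: x=[2.2000 5.5968 8.4864 12.1168] v=[-2.4000 4.5840 1.6320 -2.8160]
Step 3: x=[1.7835 6.4324 8.9313 11.4527] v=[-2.0826 4.1782 2.2246 -3.3203]
Step 4: x=[1.6308 6.9240 9.3798 10.8652] v=[-0.7635 2.4582 2.2426 -2.9374]
Step 5: x=[1.8450 6.9617 9.6731 10.5201] v=[1.0711 0.1883 1.4663 -1.7257]
Step 6: x=[2.3979 6.6145 9.6681 10.5194] v=[2.7645 -1.7359 -0.0252 -0.0033]

Answer: 2.3979 6.6145 9.6681 10.5194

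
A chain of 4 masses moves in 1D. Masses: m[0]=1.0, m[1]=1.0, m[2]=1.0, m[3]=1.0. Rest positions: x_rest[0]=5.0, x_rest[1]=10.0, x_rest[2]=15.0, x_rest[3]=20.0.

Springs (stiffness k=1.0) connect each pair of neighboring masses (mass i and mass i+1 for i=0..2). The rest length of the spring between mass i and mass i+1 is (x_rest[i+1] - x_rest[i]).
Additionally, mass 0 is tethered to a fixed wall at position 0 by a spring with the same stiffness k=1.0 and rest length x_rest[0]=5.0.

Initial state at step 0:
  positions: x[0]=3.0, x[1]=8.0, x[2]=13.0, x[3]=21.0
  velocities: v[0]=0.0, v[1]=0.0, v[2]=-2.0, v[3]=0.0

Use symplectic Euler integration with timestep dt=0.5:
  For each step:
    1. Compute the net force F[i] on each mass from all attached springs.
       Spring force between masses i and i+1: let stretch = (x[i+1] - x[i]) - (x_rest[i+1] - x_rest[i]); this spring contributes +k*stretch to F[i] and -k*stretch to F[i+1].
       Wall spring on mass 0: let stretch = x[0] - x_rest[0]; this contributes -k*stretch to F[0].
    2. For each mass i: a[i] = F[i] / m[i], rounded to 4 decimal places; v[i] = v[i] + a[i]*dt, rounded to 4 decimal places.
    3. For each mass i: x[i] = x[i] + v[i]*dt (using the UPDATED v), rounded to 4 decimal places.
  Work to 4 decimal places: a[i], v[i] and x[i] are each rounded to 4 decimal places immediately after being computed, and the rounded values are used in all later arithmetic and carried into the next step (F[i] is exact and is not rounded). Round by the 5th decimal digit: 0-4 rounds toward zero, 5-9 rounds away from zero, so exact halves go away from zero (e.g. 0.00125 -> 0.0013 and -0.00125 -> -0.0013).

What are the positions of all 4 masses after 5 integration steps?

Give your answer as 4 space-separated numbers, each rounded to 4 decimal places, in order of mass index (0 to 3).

Answer: 5.2286 10.2453 13.4494 15.6446

Derivation:
Step 0: x=[3.0000 8.0000 13.0000 21.0000] v=[0.0000 0.0000 -2.0000 0.0000]
Step 1: x=[3.5000 8.0000 12.7500 20.2500] v=[1.0000 0.0000 -0.5000 -1.5000]
Step 2: x=[4.2500 8.0625 13.1875 18.8750] v=[1.5000 0.1250 0.8750 -2.7500]
Step 3: x=[4.8907 8.4532 13.7657 17.3281] v=[1.2813 0.7813 1.1563 -3.0938]
Step 4: x=[5.1993 9.2814 13.9064 16.1406] v=[0.6172 1.6563 0.2813 -2.3750]
Step 5: x=[5.2286 10.2453 13.4494 15.6446] v=[0.0586 1.9278 -0.9141 -0.9921]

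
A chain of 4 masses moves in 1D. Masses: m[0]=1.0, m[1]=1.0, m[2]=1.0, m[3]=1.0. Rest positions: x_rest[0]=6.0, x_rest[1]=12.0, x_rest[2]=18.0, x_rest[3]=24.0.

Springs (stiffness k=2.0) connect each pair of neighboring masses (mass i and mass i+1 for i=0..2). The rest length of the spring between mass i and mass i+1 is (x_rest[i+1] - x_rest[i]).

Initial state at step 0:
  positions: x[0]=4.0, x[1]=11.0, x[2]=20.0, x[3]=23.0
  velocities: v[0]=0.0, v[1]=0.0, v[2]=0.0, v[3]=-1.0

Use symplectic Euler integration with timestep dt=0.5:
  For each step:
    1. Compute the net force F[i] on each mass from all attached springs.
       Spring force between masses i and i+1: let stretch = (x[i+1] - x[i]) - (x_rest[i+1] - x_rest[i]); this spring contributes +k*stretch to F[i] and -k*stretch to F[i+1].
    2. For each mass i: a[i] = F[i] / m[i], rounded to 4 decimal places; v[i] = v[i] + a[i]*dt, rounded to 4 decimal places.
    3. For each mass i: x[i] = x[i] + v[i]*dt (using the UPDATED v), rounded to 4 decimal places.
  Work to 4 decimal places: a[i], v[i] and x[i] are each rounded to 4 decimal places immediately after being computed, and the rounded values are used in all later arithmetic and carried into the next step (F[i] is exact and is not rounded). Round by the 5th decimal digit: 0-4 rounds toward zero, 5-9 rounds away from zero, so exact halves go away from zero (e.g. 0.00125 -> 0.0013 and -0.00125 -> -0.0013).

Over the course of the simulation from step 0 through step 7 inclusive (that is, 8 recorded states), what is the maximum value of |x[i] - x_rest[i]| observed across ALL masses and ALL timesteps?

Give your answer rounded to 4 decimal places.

Step 0: x=[4.0000 11.0000 20.0000 23.0000] v=[0.0000 0.0000 0.0000 -1.0000]
Step 1: x=[4.5000 12.0000 17.0000 24.0000] v=[1.0000 2.0000 -6.0000 2.0000]
Step 2: x=[5.7500 11.7500 15.0000 24.5000] v=[2.5000 -0.5000 -4.0000 1.0000]
Step 3: x=[7.0000 10.1250 16.1250 23.2500] v=[2.5000 -3.2500 2.2500 -2.5000]
Step 4: x=[6.8125 9.9375 17.8125 21.4375] v=[-0.3750 -0.3750 3.3750 -3.6250]
Step 5: x=[5.1875 12.1250 17.3750 20.8125] v=[-3.2500 4.3750 -0.8750 -1.2500]
Step 6: x=[4.0313 13.4688 16.0313 21.4688] v=[-2.3125 2.6875 -2.6875 1.3125]
Step 7: x=[4.5938 11.3751 16.1251 22.4063] v=[1.1250 -4.1875 0.1875 1.8750]
Max displacement = 3.1875

Answer: 3.1875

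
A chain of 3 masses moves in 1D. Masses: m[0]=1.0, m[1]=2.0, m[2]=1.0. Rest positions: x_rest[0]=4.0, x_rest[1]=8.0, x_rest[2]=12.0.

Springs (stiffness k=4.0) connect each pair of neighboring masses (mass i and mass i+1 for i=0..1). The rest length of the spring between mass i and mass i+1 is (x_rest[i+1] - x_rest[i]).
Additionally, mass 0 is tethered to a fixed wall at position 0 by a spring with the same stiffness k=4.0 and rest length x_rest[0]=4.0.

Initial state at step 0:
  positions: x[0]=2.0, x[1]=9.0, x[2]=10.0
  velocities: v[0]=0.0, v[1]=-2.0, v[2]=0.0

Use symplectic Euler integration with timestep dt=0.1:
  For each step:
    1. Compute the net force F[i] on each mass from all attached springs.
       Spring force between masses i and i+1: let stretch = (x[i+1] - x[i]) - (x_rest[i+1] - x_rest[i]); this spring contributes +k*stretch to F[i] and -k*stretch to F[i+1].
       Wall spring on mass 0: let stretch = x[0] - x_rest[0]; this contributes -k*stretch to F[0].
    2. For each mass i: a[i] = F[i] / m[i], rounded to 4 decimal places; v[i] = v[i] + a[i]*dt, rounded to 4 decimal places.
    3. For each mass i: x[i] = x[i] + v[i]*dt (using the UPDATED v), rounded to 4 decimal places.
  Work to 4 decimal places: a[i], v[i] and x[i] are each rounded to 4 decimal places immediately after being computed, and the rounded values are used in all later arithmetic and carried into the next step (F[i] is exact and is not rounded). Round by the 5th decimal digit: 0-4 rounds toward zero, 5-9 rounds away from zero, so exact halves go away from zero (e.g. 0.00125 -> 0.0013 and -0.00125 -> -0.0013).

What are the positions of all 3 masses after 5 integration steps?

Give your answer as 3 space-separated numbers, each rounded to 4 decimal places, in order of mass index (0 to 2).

Step 0: x=[2.0000 9.0000 10.0000] v=[0.0000 -2.0000 0.0000]
Step 1: x=[2.2000 8.6800 10.1200] v=[2.0000 -3.2000 1.2000]
Step 2: x=[2.5712 8.2592 10.3424] v=[3.7120 -4.2080 2.2240]
Step 3: x=[3.0671 7.7663 10.6415] v=[4.9587 -4.9290 2.9907]
Step 4: x=[3.6283 7.2369 10.9856] v=[5.6115 -5.2938 3.4406]
Step 5: x=[4.1887 6.7103 11.3397] v=[5.6036 -5.2658 3.5411]

Answer: 4.1887 6.7103 11.3397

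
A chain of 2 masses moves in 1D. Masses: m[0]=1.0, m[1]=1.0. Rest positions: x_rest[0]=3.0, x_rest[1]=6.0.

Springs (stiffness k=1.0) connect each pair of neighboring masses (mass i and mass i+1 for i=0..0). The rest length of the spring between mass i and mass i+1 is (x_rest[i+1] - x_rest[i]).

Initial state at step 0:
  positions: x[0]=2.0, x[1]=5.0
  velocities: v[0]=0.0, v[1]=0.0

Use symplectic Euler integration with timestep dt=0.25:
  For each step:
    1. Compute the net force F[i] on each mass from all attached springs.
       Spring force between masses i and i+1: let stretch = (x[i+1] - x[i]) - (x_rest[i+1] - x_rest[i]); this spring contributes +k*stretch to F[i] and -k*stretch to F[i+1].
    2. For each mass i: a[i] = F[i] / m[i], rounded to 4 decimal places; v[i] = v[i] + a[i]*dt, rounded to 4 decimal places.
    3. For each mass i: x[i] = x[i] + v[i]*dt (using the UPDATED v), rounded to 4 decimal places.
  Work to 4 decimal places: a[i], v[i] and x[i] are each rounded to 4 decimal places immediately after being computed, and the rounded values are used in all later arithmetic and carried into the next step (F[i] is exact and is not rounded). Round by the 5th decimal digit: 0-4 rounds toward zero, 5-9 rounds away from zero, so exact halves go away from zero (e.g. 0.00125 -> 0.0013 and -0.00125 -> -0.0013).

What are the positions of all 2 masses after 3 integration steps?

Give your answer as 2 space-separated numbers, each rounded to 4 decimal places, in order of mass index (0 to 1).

Step 0: x=[2.0000 5.0000] v=[0.0000 0.0000]
Step 1: x=[2.0000 5.0000] v=[0.0000 0.0000]
Step 2: x=[2.0000 5.0000] v=[0.0000 0.0000]
Step 3: x=[2.0000 5.0000] v=[0.0000 0.0000]

Answer: 2.0000 5.0000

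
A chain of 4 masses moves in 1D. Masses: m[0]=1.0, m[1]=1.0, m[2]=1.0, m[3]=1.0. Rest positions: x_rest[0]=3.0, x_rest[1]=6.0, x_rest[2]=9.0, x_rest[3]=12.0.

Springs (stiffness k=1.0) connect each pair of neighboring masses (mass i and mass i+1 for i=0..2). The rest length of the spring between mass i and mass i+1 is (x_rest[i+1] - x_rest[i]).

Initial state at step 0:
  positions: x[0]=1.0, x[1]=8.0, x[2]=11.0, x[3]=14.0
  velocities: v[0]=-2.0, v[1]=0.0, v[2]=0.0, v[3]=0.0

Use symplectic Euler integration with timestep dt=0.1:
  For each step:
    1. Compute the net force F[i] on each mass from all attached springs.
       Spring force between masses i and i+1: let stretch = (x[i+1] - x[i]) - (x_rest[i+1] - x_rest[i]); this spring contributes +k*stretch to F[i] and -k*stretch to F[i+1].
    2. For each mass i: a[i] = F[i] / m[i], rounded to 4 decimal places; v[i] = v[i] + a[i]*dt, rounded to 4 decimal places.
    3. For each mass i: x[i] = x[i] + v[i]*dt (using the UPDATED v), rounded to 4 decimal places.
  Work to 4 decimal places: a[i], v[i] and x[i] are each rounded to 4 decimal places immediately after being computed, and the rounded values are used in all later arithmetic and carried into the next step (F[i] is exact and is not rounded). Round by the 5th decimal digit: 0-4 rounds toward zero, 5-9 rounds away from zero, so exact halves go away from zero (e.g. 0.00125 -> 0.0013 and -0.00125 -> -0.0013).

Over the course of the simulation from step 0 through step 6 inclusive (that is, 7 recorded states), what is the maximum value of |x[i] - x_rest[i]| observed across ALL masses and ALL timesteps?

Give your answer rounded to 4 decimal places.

Step 0: x=[1.0000 8.0000 11.0000 14.0000] v=[-2.0000 0.0000 0.0000 0.0000]
Step 1: x=[0.8400 7.9600 11.0000 14.0000] v=[-1.6000 -0.4000 0.0000 0.0000]
Step 2: x=[0.7212 7.8792 10.9996 14.0000] v=[-1.1880 -0.8080 -0.0040 0.0000]
Step 3: x=[0.6440 7.7580 10.9980 14.0000] v=[-0.7722 -1.2118 -0.0160 0.0000]
Step 4: x=[0.6079 7.5981 10.9940 14.0000] v=[-0.3608 -1.5992 -0.0398 -0.0002]
Step 5: x=[0.6117 7.4022 10.9861 13.9999] v=[0.0382 -1.9586 -0.0788 -0.0008]
Step 6: x=[0.6534 7.1743 10.9725 13.9997] v=[0.4173 -2.2793 -0.1358 -0.0022]
Max displacement = 2.3921

Answer: 2.3921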